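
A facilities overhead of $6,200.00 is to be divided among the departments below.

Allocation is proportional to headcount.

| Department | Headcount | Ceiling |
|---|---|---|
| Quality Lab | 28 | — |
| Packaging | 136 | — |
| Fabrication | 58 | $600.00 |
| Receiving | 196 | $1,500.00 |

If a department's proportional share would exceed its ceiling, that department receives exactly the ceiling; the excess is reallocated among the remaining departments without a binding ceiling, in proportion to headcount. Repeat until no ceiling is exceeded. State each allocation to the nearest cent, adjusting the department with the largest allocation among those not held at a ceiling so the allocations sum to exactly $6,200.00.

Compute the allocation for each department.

Sum of headcount: 418.
Unconstrained shares: Quality Lab 415.3110; Packaging 2,017.2249; Fabrication 860.2871; Receiving 2,907.1770.
Capped: Fabrication ($600.00), Receiving ($1,500.00); residual $4,100.00 reallocated over remaining headcount 164.
Remaining shares: Quality Lab 700.0000 → $700.00; Packaging 3,400.0000 → $3,400.00.

Quality Lab: $700.00; Packaging: $3,400.00; Fabrication: $600.00; Receiving: $1,500.00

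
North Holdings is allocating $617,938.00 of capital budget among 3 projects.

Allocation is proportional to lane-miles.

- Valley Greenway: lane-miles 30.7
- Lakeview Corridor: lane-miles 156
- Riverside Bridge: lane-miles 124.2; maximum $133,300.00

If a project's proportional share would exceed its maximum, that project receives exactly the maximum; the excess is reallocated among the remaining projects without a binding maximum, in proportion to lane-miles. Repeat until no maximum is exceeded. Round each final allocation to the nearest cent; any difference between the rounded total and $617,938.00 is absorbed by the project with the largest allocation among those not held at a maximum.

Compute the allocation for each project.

Lane-miles total: 310.9.
Pro-rata shares before constraints: Valley Greenway 61,018.6446; Lakeview Corridor 310,062.1679; Riverside Bridge 246,857.1875.
Capped: Riverside Bridge ($133,300.00); residual $484,638.00 reallocated over remaining lane-miles 186.7.
Redistributed shares: Valley Greenway 79,691.4119 → $79,691.41; Lakeview Corridor 404,946.5881 → $404,946.59.

Valley Greenway: $79,691.41; Lakeview Corridor: $404,946.59; Riverside Bridge: $133,300.00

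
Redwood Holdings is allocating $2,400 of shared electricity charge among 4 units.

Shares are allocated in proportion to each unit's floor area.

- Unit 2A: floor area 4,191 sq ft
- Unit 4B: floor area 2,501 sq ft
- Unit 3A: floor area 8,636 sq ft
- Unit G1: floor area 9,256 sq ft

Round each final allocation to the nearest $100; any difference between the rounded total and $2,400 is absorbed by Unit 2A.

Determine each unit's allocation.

Unit 2A: $500 · Unit 4B: $200 · Unit 3A: $800 · Unit G1: $900

Total floor area = 24,584.
Raw shares: Unit 2A 4,191/24,584 × $2,400 = 409.14; Unit 4B 2,501/24,584 × $2,400 = 244.16; Unit 3A 8,636/24,584 × $2,400 = 843.08; Unit G1 9,256/24,584 × $2,400 = 903.61.
At nearest $100: Unit 2A $400; Unit 4B $200; Unit 3A $800; Unit G1 $900. Sum = $2,300.
Difference $2,400 − $2,300 = +$100 applied to Unit 2A: Unit 2A becomes $500.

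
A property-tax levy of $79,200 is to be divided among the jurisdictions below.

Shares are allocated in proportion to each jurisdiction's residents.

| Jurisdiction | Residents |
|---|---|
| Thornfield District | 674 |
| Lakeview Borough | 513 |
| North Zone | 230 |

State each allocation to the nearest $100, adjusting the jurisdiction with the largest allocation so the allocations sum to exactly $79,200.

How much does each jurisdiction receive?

Combined residents = 1,417.
Pro-rata amounts: Thornfield District 674/1,417 × $79,200 = 37,671.70; Lakeview Borough 513/1,417 × $79,200 = 28,672.97; North Zone 230/1,417 × $79,200 = 12,855.33.
After rounding ($100): Thornfield District $37,700; Lakeview Borough $28,700; North Zone $12,900. Sum = $79,300.
Difference $79,200 − $79,300 = −$100 applied to largest allocation (Thornfield District): Thornfield District becomes $37,600.

Thornfield District: $37,600 | Lakeview Borough: $28,700 | North Zone: $12,900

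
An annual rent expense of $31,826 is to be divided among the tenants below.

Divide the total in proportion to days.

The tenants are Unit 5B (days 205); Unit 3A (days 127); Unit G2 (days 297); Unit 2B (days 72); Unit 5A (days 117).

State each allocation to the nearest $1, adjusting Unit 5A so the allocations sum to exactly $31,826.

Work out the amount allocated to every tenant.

Sum of days: 818.
Proportional shares: Unit 5B 205/818 × $31,826 = 7,975.95; Unit 3A 127/818 × $31,826 = 4,941.20; Unit G2 297/818 × $31,826 = 11,555.41; Unit 2B 72/818 × $31,826 = 2,801.31; Unit 5A 117/818 × $31,826 = 4,552.13.
After rounding ($1): Unit 5B $7,976; Unit 3A $4,941; Unit G2 $11,555; Unit 2B $2,801; Unit 5A $4,552. Sum = $31,825.
Difference $31,826 − $31,825 = +$1 applied to Unit 5A: Unit 5A becomes $4,553.

Unit 5B: $7,976 | Unit 3A: $4,941 | Unit G2: $11,555 | Unit 2B: $2,801 | Unit 5A: $4,553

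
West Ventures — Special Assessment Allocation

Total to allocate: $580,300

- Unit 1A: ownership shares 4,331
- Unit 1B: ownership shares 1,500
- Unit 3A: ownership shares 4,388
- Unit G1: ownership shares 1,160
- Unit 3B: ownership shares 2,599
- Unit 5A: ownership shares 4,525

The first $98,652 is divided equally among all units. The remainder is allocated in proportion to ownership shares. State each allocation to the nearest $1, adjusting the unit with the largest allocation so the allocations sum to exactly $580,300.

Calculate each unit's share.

Unit 1A: $129,181; Unit 1B: $55,488; Unit 3A: $130,665; Unit G1: $46,638; Unit 3B: $84,096; Unit 5A: $134,232

Equal tier: $98,652 ÷ 6 = $16,442 apiece.
Remainder $481,648 by ownership shares (total 18,503): Unit 1A 112,739.42 → $112,739; Unit 1B 39,046.21 → $39,046; Unit 3A 114,223.18 → $114,223; Unit G1 30,195.73 → $30,196; Unit 3B 67,654.06 → $67,654; Unit 5A 117,789.40 → $117,789.
Rounding difference +$1 on remainder applied to Unit 5A.
Totals: Unit 1A $16,442 + $112,739 = $129,181; Unit 1B $16,442 + $39,046 = $55,488; Unit 3A $16,442 + $114,223 = $130,665; Unit G1 $16,442 + $30,196 = $46,638; Unit 3B $16,442 + $67,654 = $84,096; Unit 5A $16,442 + $117,790 = $134,232.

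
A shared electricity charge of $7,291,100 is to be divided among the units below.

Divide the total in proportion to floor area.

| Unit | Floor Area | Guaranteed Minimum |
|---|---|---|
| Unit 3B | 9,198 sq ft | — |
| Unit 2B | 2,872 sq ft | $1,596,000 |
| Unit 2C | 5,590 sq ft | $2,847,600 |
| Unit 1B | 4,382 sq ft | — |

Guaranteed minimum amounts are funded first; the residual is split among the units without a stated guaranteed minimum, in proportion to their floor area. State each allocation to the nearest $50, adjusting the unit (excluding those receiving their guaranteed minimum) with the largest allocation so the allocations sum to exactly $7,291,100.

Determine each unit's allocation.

Unit 3B: $1,928,650 | Unit 2B: $1,596,000 | Unit 2C: $2,847,600 | Unit 1B: $918,850

Fund the minimums — Unit 2B $1,596,000; Unit 2C $2,847,600. Remaining pool $2,847,500.
Remaining pool split over remaining floor area 13,580: Unit 3B 1,928,667.53 → $1,928,650; Unit 1B 918,832.47 → $918,850.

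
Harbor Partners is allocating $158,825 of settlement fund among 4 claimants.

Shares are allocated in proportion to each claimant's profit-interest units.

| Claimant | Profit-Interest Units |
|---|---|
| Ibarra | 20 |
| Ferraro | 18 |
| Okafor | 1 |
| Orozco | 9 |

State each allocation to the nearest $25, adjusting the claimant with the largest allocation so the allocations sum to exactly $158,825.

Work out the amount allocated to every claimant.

Ibarra: $66,200; Ferraro: $59,550; Okafor: $3,300; Orozco: $29,775

Combined profit-interest units = 48.
Raw shares: Ibarra 20/48 × $158,825 = 66,177.08; Ferraro 18/48 × $158,825 = 59,559.38; Okafor 1/48 × $158,825 = 3,308.85; Orozco 9/48 × $158,825 = 29,779.69.
After rounding ($25): Ibarra $66,175; Ferraro $59,550; Okafor $3,300; Orozco $29,775. Sum = $158,800.
Difference $158,825 − $158,800 = +$25 applied to largest allocation (Ibarra): Ibarra becomes $66,200.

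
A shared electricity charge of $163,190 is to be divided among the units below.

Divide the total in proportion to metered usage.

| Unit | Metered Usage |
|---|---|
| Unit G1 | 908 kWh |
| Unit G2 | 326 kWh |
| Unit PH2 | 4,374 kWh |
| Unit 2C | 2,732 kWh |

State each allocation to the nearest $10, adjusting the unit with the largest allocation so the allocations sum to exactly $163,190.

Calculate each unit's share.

Metered usage total: 8,340.
Pro-rata amounts: Unit G1 908/8,340 × $163,190 = 17,766.97; Unit G2 326/8,340 × $163,190 = 6,378.89; Unit PH2 4,374/8,340 × $163,190 = 85,586.70; Unit 2C 2,732/8,340 × $163,190 = 53,457.44.
Rounded to nearest $10: Unit G1 $17,770; Unit G2 $6,380; Unit PH2 $85,590; Unit 2C $53,460. Sum = $163,200.
Difference $163,190 − $163,200 = −$10 applied to largest allocation (Unit PH2): Unit PH2 becomes $85,580.

Unit G1: $17,770 | Unit G2: $6,380 | Unit PH2: $85,580 | Unit 2C: $53,460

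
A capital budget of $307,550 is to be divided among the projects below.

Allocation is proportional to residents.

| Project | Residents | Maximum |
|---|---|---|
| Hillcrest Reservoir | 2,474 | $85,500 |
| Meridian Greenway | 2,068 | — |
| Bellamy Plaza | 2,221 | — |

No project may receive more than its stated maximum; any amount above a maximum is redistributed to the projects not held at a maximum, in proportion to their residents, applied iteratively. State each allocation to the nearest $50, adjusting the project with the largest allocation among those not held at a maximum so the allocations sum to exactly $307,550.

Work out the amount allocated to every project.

Sum of residents: 6,763.
Pro-rata shares before constraints: Hillcrest Reservoir 112,506.09; Meridian Greenway 94,043.09; Bellamy Plaza 101,000.82.
Capped: Hillcrest Reservoir ($85,500); balance $222,050 reallocated over remaining residents 4,289.
Shares after redistribution: Meridian Greenway 107,064.44 → $107,050; Bellamy Plaza 114,985.56 → $115,000.

Hillcrest Reservoir: $85,500; Meridian Greenway: $107,050; Bellamy Plaza: $115,000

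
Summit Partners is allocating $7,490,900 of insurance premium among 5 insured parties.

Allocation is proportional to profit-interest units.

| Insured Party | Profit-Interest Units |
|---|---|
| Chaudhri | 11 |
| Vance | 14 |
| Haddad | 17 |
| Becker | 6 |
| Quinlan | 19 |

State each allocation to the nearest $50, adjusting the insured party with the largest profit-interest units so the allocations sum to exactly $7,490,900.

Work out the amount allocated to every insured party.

Chaudhri: $1,229,850; Vance: $1,565,250; Haddad: $1,900,700; Becker: $670,850; Quinlan: $2,124,250

Total profit-interest units = 11 + 14 + 17 + 6 + 19 = 67.
Pro-rata amounts: Chaudhri 1,229,849.25; Vance 1,565,262.69; Haddad 1,900,676.12; Becker 670,826.87; Quinlan 2,124,285.07.
Rounded to nearest $50: Chaudhri $1,229,850; Vance $1,565,250; Haddad $1,900,700; Becker $670,850; Quinlan $2,124,300. Sum = $7,490,950.
Difference $7,490,900 − $7,490,950 = −$50 applied to largest profit-interest units (Quinlan): Quinlan becomes $2,124,250.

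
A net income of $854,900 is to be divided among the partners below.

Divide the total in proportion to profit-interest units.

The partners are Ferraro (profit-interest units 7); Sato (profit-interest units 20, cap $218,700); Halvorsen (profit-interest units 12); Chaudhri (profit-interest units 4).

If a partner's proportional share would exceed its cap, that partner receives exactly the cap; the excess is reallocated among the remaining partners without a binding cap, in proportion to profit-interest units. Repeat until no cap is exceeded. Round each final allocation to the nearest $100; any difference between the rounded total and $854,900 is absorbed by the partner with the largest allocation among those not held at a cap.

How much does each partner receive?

Ferraro: $193,600 | Sato: $218,700 | Halvorsen: $332,000 | Chaudhri: $110,600

Profit-interest units total: 43.
Pro-rata shares before constraints: Ferraro 139,169.77; Sato 397,627.91; Halvorsen 238,576.74; Chaudhri 79,525.58.
Held at cap: Sato ($218,700); remaining pool $636,200 reallocated over remaining profit-interest units 23.
Remaining shares: Ferraro 193,626.09 → $193,600; Halvorsen 331,930.43 → $331,900; Chaudhri 110,643.48 → $110,600.
Rounding difference +$100 applied to Halvorsen → $332,000.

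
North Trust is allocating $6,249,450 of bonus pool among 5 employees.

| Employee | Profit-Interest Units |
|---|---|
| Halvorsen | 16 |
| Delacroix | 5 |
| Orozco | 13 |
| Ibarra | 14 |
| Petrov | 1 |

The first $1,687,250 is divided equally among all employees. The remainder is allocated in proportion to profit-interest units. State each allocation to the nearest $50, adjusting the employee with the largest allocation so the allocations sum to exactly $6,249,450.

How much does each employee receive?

Halvorsen: $1,827,100; Delacroix: $803,000; Orozco: $1,547,850; Ibarra: $1,640,950; Petrov: $430,550

$1,687,250 shared equally gives $337,450 per employee.
Remainder $4,562,200 by profit-interest units (total 49): Halvorsen 1,489,697.96 → $1,489,700; Delacroix 465,530.61 → $465,550; Orozco 1,210,379.59 → $1,210,400; Ibarra 1,303,485.71 → $1,303,500; Petrov 93,106.12 → $93,100.
Rounding difference −$50 on remainder applied to Halvorsen.
Totals: Halvorsen $337,450 + $1,489,650 = $1,827,100; Delacroix $337,450 + $465,550 = $803,000; Orozco $337,450 + $1,210,400 = $1,547,850; Ibarra $337,450 + $1,303,500 = $1,640,950; Petrov $337,450 + $93,100 = $430,550.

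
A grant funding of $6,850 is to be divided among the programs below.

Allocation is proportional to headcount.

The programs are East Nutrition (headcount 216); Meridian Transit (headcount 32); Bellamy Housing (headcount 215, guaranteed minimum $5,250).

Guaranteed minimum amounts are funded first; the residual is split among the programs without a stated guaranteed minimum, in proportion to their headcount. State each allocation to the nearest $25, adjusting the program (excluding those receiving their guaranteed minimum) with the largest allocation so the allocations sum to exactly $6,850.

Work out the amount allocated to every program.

Guaranteed amounts: Bellamy Housing $5,250. Balance $1,600.
Balance split over remaining headcount 248: East Nutrition 1,393.55 → $1,400; Meridian Transit 206.45 → $200.

East Nutrition: $1,400 | Meridian Transit: $200 | Bellamy Housing: $5,250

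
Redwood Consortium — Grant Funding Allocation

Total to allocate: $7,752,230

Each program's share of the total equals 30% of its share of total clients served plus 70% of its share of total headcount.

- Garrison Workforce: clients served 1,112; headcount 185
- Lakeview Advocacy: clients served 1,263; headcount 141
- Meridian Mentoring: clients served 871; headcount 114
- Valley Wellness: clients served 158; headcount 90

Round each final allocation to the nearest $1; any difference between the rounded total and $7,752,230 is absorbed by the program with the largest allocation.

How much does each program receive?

Totals — clients served 3,404, headcount 530.
Blended shares (30% clients served + 70% headcount): Garrison Workforce 0.3423; Lakeview Advocacy 0.2975; Meridian Mentoring 0.2273; Valley Wellness 0.1328.
Unrounded shares: Garrison Workforce 2,653,913.71; Lakeview Advocacy 2,306,572.45; Meridian Mentoring 1,762,304.13; Valley Wellness 1,029,439.70.
Rounded to nearest $1: Garrison Workforce $2,653,914; Lakeview Advocacy $2,306,572; Meridian Mentoring $1,762,304; Valley Wellness $1,029,440. Sum = $7,752,230.
Rounded total matches; no reconciliation needed.

Garrison Workforce: $2,653,914; Lakeview Advocacy: $2,306,572; Meridian Mentoring: $1,762,304; Valley Wellness: $1,029,440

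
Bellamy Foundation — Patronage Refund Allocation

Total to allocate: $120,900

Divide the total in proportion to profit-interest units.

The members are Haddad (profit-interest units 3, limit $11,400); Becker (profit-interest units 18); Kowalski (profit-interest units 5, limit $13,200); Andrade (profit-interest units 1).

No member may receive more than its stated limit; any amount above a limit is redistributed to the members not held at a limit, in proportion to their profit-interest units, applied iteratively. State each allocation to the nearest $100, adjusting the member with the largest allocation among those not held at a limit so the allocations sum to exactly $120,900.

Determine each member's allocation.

Haddad: $11,400 · Becker: $91,200 · Kowalski: $13,200 · Andrade: $5,100

Combined profit-interest units = 27.
Proportional shares (ignoring caps): Haddad 13,433.33; Becker 80,600.00; Kowalski 22,388.89; Andrade 4,477.78.
Held at cap: Haddad ($11,400), Kowalski ($13,200); balance $96,300 reallocated over remaining profit-interest units 19.
Redistributed shares: Becker 91,231.58 → $91,200; Andrade 5,068.42 → $5,100.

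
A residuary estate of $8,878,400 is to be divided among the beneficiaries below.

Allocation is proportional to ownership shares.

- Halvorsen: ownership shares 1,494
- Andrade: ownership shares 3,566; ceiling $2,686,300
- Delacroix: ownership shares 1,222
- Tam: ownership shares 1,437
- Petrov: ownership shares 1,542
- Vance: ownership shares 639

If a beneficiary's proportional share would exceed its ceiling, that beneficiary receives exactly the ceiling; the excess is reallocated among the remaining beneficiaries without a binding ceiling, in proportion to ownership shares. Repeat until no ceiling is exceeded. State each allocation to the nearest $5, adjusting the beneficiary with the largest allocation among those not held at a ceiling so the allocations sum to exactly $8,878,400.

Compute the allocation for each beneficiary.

Total ownership shares = 9,900.
Proportional shares (ignoring caps): Halvorsen 1,339,831.27; Andrade 3,198,017.62; Delacroix 1,095,899.47; Tam 1,288,713.21; Petrov 1,382,878.06; Vance 573,060.36.
Held at cap: Andrade ($2,686,300); balance $6,192,100 reallocated over remaining ownership shares 6,334.
Redistributed shares: Halvorsen 1,460,530.06 → $1,460,530; Delacroix 1,194,623.65 → $1,194,625; Tam 1,404,807.03 → $1,404,805; Petrov 1,507,454.72 → $1,507,455; Vance 624,684.54 → $624,685.

Halvorsen: $1,460,530; Andrade: $2,686,300; Delacroix: $1,194,625; Tam: $1,404,805; Petrov: $1,507,455; Vance: $624,685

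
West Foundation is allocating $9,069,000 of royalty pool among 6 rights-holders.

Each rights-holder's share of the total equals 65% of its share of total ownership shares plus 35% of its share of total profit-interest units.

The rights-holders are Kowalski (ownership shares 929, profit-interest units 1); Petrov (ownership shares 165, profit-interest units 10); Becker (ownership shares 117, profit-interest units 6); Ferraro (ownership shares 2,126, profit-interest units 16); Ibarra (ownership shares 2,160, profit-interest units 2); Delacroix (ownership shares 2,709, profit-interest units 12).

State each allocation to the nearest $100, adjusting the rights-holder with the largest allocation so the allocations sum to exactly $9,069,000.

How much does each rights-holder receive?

Kowalski: $734,900 · Petrov: $793,900 · Becker: $489,300 · Ferraro: $2,607,800 · Ibarra: $1,686,700 · Delacroix: $2,756,400

Ownership shares total 8,206; profit-interest units total 47.
Composite weights (65% ownership shares + 35% profit-interest units): Kowalski 0.0810; Petrov 0.0875; Becker 0.0539; Ferraro 0.2876; Ibarra 0.1860; Delacroix 0.3039.
Raw shares: Kowalski 734,890.17; Petrov 793,880.22; Becker 489,258.58; Ferraro 2,607,791.91; Ibarra 1,686,724.61; Delacroix 2,756,454.50.
At nearest $100: Kowalski $734,900; Petrov $793,900; Becker $489,300; Ferraro $2,607,800; Ibarra $1,686,700; Delacroix $2,756,500. Sum = $9,069,100.
Difference $9,069,000 − $9,069,100 = −$100 applied to largest allocation (Delacroix): Delacroix becomes $2,756,400.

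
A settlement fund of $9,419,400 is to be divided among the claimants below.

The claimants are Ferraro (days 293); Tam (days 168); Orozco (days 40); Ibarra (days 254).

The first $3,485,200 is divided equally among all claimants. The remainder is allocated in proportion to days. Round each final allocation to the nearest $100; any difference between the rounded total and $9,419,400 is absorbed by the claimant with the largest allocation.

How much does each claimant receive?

First tranche $3,485,200 split equally: $871,300 each.
Remainder $5,934,200 by days (total 755): Ferraro 2,302,941.19 → $2,302,900; Tam 1,320,457.75 → $1,320,500; Orozco 314,394.70 → $314,400; Ibarra 1,996,406.36 → $1,996,400.
Totals: Ferraro $871,300 + $2,302,900 = $3,174,200; Tam $871,300 + $1,320,500 = $2,191,800; Orozco $871,300 + $314,400 = $1,185,700; Ibarra $871,300 + $1,996,400 = $2,867,700.

Ferraro: $3,174,200; Tam: $2,191,800; Orozco: $1,185,700; Ibarra: $2,867,700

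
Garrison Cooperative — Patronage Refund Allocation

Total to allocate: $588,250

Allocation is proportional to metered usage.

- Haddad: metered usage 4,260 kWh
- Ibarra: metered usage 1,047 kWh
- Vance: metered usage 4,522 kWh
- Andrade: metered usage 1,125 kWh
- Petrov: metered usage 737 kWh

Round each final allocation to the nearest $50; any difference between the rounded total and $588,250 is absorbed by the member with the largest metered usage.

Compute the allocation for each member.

Haddad: $214,350 | Ibarra: $52,700 | Vance: $227,500 | Andrade: $56,600 | Petrov: $37,100

Metered usage total: 4,260 + 1,047 + 4,522 + 1,125 + 737 = 11,691.
Pro-rata amounts: Haddad 214,348.22; Ibarra 52,681.36; Vance 227,531.14; Andrade 56,606.04; Petrov 37,083.25.
At nearest $50: Haddad $214,350; Ibarra $52,700; Vance $227,550; Andrade $56,600; Petrov $37,100. Sum = $588,300.
Difference $588,250 − $588,300 = −$50 applied to largest metered usage (Vance): Vance becomes $227,500.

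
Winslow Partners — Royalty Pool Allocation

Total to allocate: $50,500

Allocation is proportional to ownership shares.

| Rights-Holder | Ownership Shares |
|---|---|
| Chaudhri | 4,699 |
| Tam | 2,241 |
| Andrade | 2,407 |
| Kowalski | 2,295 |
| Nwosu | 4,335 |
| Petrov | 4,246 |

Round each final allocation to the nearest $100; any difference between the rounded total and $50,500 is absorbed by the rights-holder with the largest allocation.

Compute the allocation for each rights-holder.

Chaudhri: $11,800 · Tam: $5,600 · Andrade: $6,000 · Kowalski: $5,700 · Nwosu: $10,800 · Petrov: $10,600

Combined ownership shares = 20,223.
Pro-rata amounts: Chaudhri 4,699/20,223 × $50,500 = 11,734.14; Tam 2,241/20,223 × $50,500 = 5,596.13; Andrade 2,407/20,223 × $50,500 = 6,010.66; Kowalski 2,295/20,223 × $50,500 = 5,730.97; Nwosu 4,335/20,223 × $50,500 = 10,825.17; Petrov 4,246/20,223 × $50,500 = 10,602.93.
After rounding ($100): Chaudhri $11,700; Tam $5,600; Andrade $6,000; Kowalski $5,700; Nwosu $10,800; Petrov $10,600. Sum = $50,400.
Difference $50,500 − $50,400 = +$100 applied to largest allocation (Chaudhri): Chaudhri becomes $11,800.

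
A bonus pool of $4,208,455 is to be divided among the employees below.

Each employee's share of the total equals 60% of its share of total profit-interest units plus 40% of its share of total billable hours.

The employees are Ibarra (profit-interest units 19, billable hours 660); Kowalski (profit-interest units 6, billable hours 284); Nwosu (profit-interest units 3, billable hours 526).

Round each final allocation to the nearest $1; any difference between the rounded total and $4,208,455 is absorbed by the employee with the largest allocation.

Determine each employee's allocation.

Totals — profit-interest units 28, billable hours 1,470.
Composite weights (60% profit-interest units + 40% billable hours): Ibarra 0.5867; Kowalski 0.2059; Nwosu 0.2074.
Raw shares: Ibarra 2,469,246.56; Kowalski 866,311.89; Nwosu 872,896.55.
Rounded to nearest $1: Ibarra $2,469,247; Kowalski $866,312; Nwosu $872,897. Sum = $4,208,456.
Difference $4,208,455 − $4,208,456 = −$1 applied to largest allocation (Ibarra): Ibarra becomes $2,469,246.

Ibarra: $2,469,246; Kowalski: $866,312; Nwosu: $872,897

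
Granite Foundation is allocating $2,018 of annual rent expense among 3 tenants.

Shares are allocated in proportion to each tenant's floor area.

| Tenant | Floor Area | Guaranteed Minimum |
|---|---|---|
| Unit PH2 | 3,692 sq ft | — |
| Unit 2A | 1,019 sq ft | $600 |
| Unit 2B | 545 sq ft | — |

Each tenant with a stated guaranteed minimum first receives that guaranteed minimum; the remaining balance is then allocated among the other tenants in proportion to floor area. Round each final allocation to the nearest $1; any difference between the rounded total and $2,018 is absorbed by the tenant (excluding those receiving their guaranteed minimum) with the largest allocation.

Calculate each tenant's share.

Unit PH2: $1,236; Unit 2A: $600; Unit 2B: $182

Fund the minimums — Unit 2A $600. Residual $1,418.
Residual split over remaining floor area 4,237: Unit PH2 1,235.60 → $1,236; Unit 2B 182.40 → $182.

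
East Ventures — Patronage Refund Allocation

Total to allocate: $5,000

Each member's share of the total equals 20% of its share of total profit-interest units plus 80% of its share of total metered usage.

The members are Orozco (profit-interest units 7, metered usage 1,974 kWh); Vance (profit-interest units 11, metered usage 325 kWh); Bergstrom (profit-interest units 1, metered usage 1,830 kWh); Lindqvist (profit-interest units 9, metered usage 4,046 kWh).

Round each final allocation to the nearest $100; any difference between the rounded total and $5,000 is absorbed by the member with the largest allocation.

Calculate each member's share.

Orozco: $1,200; Vance: $600; Bergstrom: $900; Lindqvist: $2,300

Profit-interest units total 28; metered usage total 8,175.
Composite weights (20% profit-interest units + 80% metered usage): Orozco 0.2432; Vance 0.1104; Bergstrom 0.1862; Lindqvist 0.4602.
Proportional shares: Orozco 1,215.87; Vance 551.88; Bergstrom 931.13; Lindqvist 2,301.12.
Rounded to nearest $100: Orozco $1,200; Vance $600; Bergstrom $900; Lindqvist $2,300. Sum = $5,000.
Sum already equals the total — no adjustment.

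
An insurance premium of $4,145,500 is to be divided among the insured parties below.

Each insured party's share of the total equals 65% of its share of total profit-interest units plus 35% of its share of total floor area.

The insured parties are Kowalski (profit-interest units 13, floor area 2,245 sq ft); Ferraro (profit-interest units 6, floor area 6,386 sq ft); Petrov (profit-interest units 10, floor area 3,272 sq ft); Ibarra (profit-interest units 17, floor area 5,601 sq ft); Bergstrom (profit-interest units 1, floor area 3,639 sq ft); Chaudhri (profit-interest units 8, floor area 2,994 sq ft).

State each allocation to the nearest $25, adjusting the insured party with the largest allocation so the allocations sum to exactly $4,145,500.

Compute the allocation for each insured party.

Kowalski: $771,850 | Ferraro: $677,825 | Petrov: $686,600 | Ibarra: $1,169,550 | Bergstrom: $267,750 | Chaudhri: $571,925

Profit-interest units total 55; floor area total 24,137.
Combined weights (65% profit-interest units + 35% floor area): Kowalski 0.1862; Ferraro 0.1635; Petrov 0.1656; Ibarra 0.2821; Bergstrom 0.0646; Chaudhri 0.1380.
Unrounded shares: Kowalski 771,851.14; Ferraro 677,829.31; Petrov 686,609.42; Ibarra 1,169,556.33; Bergstrom 267,740.09; Chaudhri 571,913.72.
Rounded to nearest $25: Kowalski $771,850; Ferraro $677,825; Petrov $686,600; Ibarra $1,169,550; Bergstrom $267,750; Chaudhri $571,925. Sum = $4,145,500.
Rounded total matches; no reconciliation needed.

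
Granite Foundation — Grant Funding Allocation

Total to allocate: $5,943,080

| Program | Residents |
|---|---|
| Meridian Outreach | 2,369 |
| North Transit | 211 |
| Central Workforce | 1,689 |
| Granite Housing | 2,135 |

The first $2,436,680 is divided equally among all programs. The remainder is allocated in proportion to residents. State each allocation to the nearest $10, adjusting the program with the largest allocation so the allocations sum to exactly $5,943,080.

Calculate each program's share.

Equal tier: $2,436,680 ÷ 4 = $609,170 apiece.
Remainder $3,506,400 by residents (total 6,404): Meridian Outreach 1,297,105.18 → $1,297,110; North Transit 115,529.42 → $115,530; Central Workforce 924,782.89 → $924,780; Granite Housing 1,168,982.51 → $1,168,980.
Totals: Meridian Outreach $609,170 + $1,297,110 = $1,906,280; North Transit $609,170 + $115,530 = $724,700; Central Workforce $609,170 + $924,780 = $1,533,950; Granite Housing $609,170 + $1,168,980 = $1,778,150.

Meridian Outreach: $1,906,280 · North Transit: $724,700 · Central Workforce: $1,533,950 · Granite Housing: $1,778,150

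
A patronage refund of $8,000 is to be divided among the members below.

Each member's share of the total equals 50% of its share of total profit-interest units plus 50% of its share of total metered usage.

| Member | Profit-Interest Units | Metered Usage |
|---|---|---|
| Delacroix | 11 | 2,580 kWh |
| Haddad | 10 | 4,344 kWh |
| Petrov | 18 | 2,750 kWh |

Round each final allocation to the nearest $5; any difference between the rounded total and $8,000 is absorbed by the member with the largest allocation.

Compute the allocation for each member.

Totals — profit-interest units 39, metered usage 9,674.
Blended shares (50% profit-interest units + 50% metered usage): Delacroix 0.2744; Haddad 0.3527; Petrov 0.3729.
Unrounded shares: Delacroix 2,194.98; Haddad 2,821.80; Petrov 2,983.22.
After rounding ($5): Delacroix $2,195; Haddad $2,820; Petrov $2,985. Sum = $8,000.
Rounded total matches; no reconciliation needed.

Delacroix: $2,195; Haddad: $2,820; Petrov: $2,985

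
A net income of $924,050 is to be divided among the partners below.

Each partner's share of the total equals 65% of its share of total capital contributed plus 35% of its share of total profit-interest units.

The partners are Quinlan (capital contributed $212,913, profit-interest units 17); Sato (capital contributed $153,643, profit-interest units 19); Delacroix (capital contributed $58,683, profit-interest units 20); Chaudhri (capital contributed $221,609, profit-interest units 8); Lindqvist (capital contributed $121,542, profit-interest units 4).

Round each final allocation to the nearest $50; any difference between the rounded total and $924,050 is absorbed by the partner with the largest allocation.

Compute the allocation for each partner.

Totals — capital contributed 768,390, profit-interest units 68.
Combined weights (65% capital contributed + 35% profit-interest units): Quinlan 0.2676; Sato 0.2278; Delacroix 0.1526; Chaudhri 0.2286; Lindqvist 0.1234.
Proportional shares: Quinlan 247,283.49; Sato 210,465.80; Delacroix 140,993.92; Chaudhri 211,275.69; Lindqvist 114,031.10.
At nearest $50: Quinlan $247,300; Sato $210,450; Delacroix $141,000; Chaudhri $211,300; Lindqvist $114,050. Sum = $924,100.
Difference $924,050 − $924,100 = −$50 applied to largest allocation (Quinlan): Quinlan becomes $247,250.

Quinlan: $247,250; Sato: $210,450; Delacroix: $141,000; Chaudhri: $211,300; Lindqvist: $114,050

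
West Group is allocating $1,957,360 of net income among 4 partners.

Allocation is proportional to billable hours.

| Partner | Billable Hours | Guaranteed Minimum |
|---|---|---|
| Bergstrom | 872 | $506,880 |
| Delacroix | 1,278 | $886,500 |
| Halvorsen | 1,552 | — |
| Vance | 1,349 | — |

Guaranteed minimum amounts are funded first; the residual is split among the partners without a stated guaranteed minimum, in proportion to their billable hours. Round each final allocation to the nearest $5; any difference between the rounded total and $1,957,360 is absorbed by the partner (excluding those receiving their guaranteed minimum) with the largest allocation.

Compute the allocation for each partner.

Bergstrom: $506,880; Delacroix: $886,500; Halvorsen: $301,720; Vance: $262,260

Minimums first: Bergstrom $506,880; Delacroix $886,500. Residual $563,980.
Residual split over remaining billable hours 2,901: Halvorsen 301,722.496 → $301,720; Vance 262,257.504 → $262,260.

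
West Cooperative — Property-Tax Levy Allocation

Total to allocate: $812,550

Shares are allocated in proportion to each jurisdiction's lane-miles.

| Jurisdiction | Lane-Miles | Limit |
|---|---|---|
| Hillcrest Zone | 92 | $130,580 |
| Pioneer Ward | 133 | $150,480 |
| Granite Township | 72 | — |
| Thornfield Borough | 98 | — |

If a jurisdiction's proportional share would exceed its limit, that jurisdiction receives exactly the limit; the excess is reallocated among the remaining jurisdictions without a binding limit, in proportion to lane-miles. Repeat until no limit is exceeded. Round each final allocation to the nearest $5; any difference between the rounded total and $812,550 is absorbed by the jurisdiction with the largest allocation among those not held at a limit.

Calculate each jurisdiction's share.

Total lane-miles = 395.
Pro-rata shares before constraints: Hillcrest Zone 189,252.15; Pioneer Ward 273,592.78; Granite Township 148,110.38; Thornfield Borough 201,594.68.
Cap binds for Hillcrest Zone ($130,580), Pioneer Ward ($150,480); balance $531,490 reallocated over remaining lane-miles 170.
Redistributed shares: Granite Township 225,101.65 → $225,100; Thornfield Borough 306,388.35 → $306,390.

Hillcrest Zone: $130,580 · Pioneer Ward: $150,480 · Granite Township: $225,100 · Thornfield Borough: $306,390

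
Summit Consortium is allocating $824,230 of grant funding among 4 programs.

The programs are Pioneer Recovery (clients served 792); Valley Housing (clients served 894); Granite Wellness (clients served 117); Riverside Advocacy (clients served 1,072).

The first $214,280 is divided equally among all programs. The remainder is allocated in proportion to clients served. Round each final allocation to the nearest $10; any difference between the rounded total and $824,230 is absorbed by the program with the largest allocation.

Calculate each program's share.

Pioneer Recovery: $221,600 | Valley Housing: $243,240 | Granite Wellness: $78,390 | Riverside Advocacy: $281,000

First tranche $214,280 split equally: $53,570 each.
Remainder $609,950 by clients served (total 2,875): Pioneer Recovery 168,027.97 → $168,030; Valley Housing 189,667.93 → $189,670; Granite Wellness 24,822.31 → $24,820; Riverside Advocacy 227,431.79 → $227,430.
Totals: Pioneer Recovery $53,570 + $168,030 = $221,600; Valley Housing $53,570 + $189,670 = $243,240; Granite Wellness $53,570 + $24,820 = $78,390; Riverside Advocacy $53,570 + $227,430 = $281,000.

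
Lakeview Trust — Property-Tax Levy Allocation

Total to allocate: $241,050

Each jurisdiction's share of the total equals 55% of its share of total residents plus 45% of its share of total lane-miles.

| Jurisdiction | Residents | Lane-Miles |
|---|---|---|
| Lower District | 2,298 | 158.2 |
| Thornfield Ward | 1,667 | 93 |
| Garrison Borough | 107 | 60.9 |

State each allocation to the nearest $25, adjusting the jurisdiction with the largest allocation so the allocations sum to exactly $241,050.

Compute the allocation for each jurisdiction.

Lower District: $129,800 · Thornfield Ward: $86,600 · Garrison Borough: $24,650

Residents total 4,072; lane-miles total 312.1.
Composite weights (55% residents + 45% lane-miles): Lower District 0.5385; Thornfield Ward 0.3593; Garrison Borough 0.1023.
Raw shares: Lower District 129,802.53; Thornfield Ward 86,597.52; Garrison Borough 24,649.95.
After rounding ($25): Lower District $129,800; Thornfield Ward $86,600; Garrison Borough $24,650. Sum = $241,050.
Rounded total matches; no reconciliation needed.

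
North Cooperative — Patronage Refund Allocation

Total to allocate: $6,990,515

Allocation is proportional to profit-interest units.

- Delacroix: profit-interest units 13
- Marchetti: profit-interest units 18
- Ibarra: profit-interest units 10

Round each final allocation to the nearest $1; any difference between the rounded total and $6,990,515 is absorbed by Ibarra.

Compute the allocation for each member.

Profit-interest units total: 41.
Raw shares: Delacroix 13/41 × $6,990,515 = 2,216,504.76; Marchetti 18/41 × $6,990,515 = 3,069,006.59; Ibarra 10/41 × $6,990,515 = 1,705,003.66.
Rounded to nearest $1: Delacroix $2,216,505; Marchetti $3,069,007; Ibarra $1,705,004. Sum = $6,990,516.
Difference $6,990,515 − $6,990,516 = −$1 applied to Ibarra: Ibarra becomes $1,705,003.

Delacroix: $2,216,505 | Marchetti: $3,069,007 | Ibarra: $1,705,003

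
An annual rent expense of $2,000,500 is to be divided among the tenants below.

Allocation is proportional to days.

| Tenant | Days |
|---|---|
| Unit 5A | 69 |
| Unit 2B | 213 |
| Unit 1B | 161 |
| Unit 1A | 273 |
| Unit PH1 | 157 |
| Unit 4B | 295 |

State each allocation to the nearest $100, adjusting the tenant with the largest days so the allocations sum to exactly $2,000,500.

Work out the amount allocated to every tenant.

Unit 5A: $118,200 · Unit 2B: $364,800 · Unit 1B: $275,800 · Unit 1A: $467,600 · Unit PH1: $268,900 · Unit 4B: $505,200

Total days = 69 + 213 + 161 + 273 + 157 + 295 = 1,168.
Raw shares: Unit 5A 118,180.22; Unit 2B 364,817.21; Unit 1B 275,753.85; Unit 1A 467,582.62; Unit PH1 268,902.83; Unit 4B 505,263.27.
At nearest $100: Unit 5A $118,200; Unit 2B $364,800; Unit 1B $275,800; Unit 1A $467,600; Unit PH1 $268,900; Unit 4B $505,300. Sum = $2,000,600.
Difference $2,000,500 − $2,000,600 = −$100 applied to largest days (Unit 4B): Unit 4B becomes $505,200.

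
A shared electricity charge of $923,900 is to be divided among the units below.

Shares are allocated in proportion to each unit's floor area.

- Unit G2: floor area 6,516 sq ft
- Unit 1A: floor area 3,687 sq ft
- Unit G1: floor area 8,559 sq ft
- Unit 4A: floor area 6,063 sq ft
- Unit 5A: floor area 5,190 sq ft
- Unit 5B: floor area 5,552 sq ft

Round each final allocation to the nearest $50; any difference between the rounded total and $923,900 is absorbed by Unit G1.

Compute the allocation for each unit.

Unit G2: $169,250; Unit 1A: $95,750; Unit G1: $222,400; Unit 4A: $157,500; Unit 5A: $134,800; Unit 5B: $144,200

Sum of floor area: 35,567.
Proportional shares: Unit G2 6,516/35,567 × $923,900 = 169,261.74; Unit 1A 3,687/35,567 × $923,900 = 95,774.72; Unit G1 8,559/35,567 × $923,900 = 222,331.38; Unit 4A 6,063/35,567 × $923,900 = 157,494.47; Unit 5A 5,190/35,567 × $923,900 = 134,817.13; Unit 5B 5,552/35,567 × $923,900 = 144,220.56.
Rounded to nearest $50: Unit G2 $169,250; Unit 1A $95,750; Unit G1 $222,350; Unit 4A $157,500; Unit 5A $134,800; Unit 5B $144,200. Sum = $923,850.
Difference $923,900 − $923,850 = +$50 applied to Unit G1: Unit G1 becomes $222,400.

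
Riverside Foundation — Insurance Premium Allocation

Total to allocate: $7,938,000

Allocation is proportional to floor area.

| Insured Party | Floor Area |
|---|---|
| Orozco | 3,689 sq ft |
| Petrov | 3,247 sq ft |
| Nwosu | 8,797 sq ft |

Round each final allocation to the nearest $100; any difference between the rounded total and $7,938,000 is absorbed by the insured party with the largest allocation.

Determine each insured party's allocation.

Total floor area = 15,733.
Unrounded shares: Orozco 3,689/15,733 × $7,938,000 = 1,861,264.98; Petrov 3,247/15,733 × $7,938,000 = 1,638,256.28; Nwosu 8,797/15,733 × $7,938,000 = 4,438,478.74.
Rounded to nearest $100: Orozco $1,861,300; Petrov $1,638,300; Nwosu $4,438,500. Sum = $7,938,100.
Difference $7,938,000 − $7,938,100 = −$100 applied to largest allocation (Nwosu): Nwosu becomes $4,438,400.

Orozco: $1,861,300; Petrov: $1,638,300; Nwosu: $4,438,400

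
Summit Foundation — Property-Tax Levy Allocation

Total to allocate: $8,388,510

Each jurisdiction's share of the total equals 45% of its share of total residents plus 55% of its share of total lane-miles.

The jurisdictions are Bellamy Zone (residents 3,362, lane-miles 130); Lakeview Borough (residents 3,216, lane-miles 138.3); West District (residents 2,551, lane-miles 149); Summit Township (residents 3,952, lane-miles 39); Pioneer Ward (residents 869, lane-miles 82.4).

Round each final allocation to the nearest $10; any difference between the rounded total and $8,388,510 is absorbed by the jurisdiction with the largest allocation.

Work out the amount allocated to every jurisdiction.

Bellamy Zone: $2,023,130; Lakeview Borough: $2,054,710; West District: $1,966,400; Summit Township: $1,403,410; Pioneer Ward: $940,860

Totals — residents 13,950, lane-miles 538.7.
Blended shares (45% residents + 55% lane-miles): Bellamy Zone 0.2412; Lakeview Borough 0.2449; West District 0.2344; Summit Township 0.1673; Pioneer Ward 0.1122.
Raw shares: Bellamy Zone 2,023,128.66; Lakeview Borough 2,054,706.60; West District 1,966,399.37; Summit Township 1,403,414.09; Pioneer Ward 940,861.28.
At nearest $10: Bellamy Zone $2,023,130; Lakeview Borough $2,054,710; West District $1,966,400; Summit Township $1,403,410; Pioneer Ward $940,860. Sum = $8,388,510.
No rounding difference to absorb.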